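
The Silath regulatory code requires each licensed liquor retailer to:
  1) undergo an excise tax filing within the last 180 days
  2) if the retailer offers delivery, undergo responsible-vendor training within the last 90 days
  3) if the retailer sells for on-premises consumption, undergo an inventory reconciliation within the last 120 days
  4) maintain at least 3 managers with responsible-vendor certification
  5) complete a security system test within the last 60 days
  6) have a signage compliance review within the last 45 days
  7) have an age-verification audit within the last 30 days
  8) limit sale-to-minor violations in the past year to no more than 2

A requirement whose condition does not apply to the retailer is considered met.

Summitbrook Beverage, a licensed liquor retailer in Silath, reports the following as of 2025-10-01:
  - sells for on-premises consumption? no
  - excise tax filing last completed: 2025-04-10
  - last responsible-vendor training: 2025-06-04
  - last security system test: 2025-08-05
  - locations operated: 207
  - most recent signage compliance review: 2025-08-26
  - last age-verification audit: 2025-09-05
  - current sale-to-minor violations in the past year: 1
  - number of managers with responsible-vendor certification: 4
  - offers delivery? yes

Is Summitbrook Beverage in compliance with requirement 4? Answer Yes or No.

4. managers with responsible-vendor certification 4 ≥ 3 → met

Yes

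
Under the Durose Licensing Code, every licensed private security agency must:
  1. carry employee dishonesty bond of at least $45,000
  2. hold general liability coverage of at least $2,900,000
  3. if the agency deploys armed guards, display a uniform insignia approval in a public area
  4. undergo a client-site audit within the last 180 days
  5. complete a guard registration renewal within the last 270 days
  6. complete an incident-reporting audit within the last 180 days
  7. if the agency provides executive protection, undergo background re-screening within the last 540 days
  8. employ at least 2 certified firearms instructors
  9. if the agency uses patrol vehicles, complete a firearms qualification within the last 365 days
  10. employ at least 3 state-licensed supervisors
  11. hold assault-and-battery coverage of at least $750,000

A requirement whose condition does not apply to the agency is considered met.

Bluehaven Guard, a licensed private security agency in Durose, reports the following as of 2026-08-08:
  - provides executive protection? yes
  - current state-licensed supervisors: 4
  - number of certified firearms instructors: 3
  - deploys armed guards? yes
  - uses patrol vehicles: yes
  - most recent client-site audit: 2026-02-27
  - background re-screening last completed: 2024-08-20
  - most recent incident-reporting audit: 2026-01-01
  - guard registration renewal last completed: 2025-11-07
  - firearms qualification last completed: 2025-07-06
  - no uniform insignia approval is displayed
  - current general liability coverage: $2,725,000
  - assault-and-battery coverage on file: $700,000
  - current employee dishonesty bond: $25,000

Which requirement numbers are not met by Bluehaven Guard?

1. employee dishonesty bond $25,000 < $45,000 → not met
2. general liability coverage $2,725,000 < $2,900,000 → not met
3. condition 'deploys armed guards' holds; uniform insignia approval absent → not met
4. client-site audit 162 days ago vs limit 180 → met
5. guard registration renewal 274 days ago vs limit 270 → not met
6. incident-reporting audit 219 days ago vs limit 180 → not met
7. condition 'provides executive protection' holds; background re-screening 718 days ago vs limit 540 → not met
8. certified firearms instructors 3 ≥ 2 → met
9. condition 'uses patrol vehicles' holds; firearms qualification 398 days ago vs limit 365 → not met
10. state-licensed supervisors 4 ≥ 3 → met
11. assault-and-battery coverage $700,000 < $750,000 → not met
Not met: 1, 2, 3, 5, 6, 7, 9, 11

1, 2, 3, 5, 6, 7, 9, 11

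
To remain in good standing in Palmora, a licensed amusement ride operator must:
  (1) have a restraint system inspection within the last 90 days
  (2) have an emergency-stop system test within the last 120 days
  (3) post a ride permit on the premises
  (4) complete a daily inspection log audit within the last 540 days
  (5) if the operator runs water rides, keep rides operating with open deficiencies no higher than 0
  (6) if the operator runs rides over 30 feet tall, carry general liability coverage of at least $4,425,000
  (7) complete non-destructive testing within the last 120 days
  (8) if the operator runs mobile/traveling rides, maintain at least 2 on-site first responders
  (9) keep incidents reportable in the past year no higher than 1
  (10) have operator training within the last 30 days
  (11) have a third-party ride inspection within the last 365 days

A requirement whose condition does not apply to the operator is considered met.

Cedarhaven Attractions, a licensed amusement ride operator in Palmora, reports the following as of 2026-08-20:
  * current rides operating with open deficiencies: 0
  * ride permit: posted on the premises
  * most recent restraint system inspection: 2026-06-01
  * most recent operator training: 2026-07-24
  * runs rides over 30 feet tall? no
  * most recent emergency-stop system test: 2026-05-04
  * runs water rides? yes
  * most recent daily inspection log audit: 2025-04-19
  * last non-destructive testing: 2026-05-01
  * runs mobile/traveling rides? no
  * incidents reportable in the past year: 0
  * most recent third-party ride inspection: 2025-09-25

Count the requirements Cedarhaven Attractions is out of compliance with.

0

1. restraint system inspection 80 days ago vs limit 90 → met
2. emergency-stop system test 108 days ago vs limit 120 → met
3. ride permit present → met
4. daily inspection log audit 488 days ago vs limit 540 → met
5. condition 'runs water rides' holds; rides operating with open deficiencies 0 ≤ 0 → met
6. condition 'runs rides over 30 feet tall' does not hold → requirement n/a → met
7. non-destructive testing 111 days ago vs limit 120 → met
8. condition 'runs mobile/traveling rides' does not hold → requirement n/a → met
9. incidents reportable in the past year 0 ≤ 1 → met
10. operator training 27 days ago vs limit 30 → met
11. third-party ride inspection 329 days ago vs limit 365 → met
Not met: 0 of 11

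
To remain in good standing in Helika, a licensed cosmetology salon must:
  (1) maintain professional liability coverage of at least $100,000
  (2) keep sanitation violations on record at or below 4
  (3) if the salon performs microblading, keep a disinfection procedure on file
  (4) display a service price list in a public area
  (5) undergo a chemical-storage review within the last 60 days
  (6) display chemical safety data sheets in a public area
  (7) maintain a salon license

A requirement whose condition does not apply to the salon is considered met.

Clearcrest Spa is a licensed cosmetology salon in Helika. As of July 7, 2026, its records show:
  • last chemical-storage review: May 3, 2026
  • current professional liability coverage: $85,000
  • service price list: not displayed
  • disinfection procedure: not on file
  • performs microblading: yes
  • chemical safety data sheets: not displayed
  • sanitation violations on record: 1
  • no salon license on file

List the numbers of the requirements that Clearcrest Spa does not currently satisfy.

1, 3, 4, 5, 6, 7

1. professional liability coverage $85,000 < $100,000 → not met
2. sanitation violations on record 1 ≤ 4 → met
3. condition 'performs microblading' holds; disinfection procedure absent → not met
4. service price list absent → not met
5. chemical-storage review 65 days ago vs limit 60 → not met
6. chemical safety data sheets absent → not met
7. salon license absent → not met
Not met: 1, 3, 4, 5, 6, 7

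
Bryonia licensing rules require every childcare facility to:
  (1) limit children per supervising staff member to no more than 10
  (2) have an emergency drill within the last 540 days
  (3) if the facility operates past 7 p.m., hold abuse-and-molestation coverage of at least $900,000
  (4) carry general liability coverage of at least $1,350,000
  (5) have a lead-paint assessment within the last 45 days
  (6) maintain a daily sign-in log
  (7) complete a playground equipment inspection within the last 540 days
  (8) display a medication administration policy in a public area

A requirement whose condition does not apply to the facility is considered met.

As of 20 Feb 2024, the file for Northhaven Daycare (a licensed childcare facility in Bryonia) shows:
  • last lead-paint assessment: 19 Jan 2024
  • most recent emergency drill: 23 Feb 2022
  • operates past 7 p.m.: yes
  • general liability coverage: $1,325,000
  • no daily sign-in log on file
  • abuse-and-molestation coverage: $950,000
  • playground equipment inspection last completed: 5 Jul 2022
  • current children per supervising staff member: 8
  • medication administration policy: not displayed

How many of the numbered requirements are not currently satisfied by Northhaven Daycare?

5

1. children per supervising staff member 8 ≤ 10 → met
2. emergency drill 727 days ago vs limit 540 → not met
3. condition 'operates past 7 p.m.' holds; abuse-and-molestation coverage $950,000 ≥ $900,000 → met
4. general liability coverage $1,325,000 < $1,350,000 → not met
5. lead-paint assessment 32 days ago vs limit 45 → met
6. daily sign-in log absent → not met
7. playground equipment inspection 595 days ago vs limit 540 → not met
8. medication administration policy absent → not met
Not met: 5 of 8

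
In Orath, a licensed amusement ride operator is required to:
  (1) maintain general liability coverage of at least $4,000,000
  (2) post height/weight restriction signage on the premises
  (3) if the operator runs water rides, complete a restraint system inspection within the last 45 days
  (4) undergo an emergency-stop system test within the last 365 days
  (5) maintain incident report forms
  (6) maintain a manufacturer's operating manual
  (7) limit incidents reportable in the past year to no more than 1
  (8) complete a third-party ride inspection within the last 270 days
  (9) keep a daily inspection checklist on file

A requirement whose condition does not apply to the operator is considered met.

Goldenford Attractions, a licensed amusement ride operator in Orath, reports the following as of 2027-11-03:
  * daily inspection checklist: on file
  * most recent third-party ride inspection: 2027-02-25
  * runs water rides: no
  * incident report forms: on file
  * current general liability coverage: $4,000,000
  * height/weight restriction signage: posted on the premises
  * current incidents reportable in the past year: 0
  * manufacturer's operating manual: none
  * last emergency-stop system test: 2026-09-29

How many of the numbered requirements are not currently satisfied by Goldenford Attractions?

2

1. general liability coverage $4,000,000 ≥ $4,000,000 → met
2. height/weight restriction signage present → met
3. condition 'runs water rides' does not hold → requirement n/a → met
4. emergency-stop system test 400 days ago vs limit 365 → not met
5. incident report forms present → met
6. manufacturer's operating manual absent → not met
7. incidents reportable in the past year 0 ≤ 1 → met
8. third-party ride inspection 251 days ago vs limit 270 → met
9. daily inspection checklist present → met
Not met: 2 of 9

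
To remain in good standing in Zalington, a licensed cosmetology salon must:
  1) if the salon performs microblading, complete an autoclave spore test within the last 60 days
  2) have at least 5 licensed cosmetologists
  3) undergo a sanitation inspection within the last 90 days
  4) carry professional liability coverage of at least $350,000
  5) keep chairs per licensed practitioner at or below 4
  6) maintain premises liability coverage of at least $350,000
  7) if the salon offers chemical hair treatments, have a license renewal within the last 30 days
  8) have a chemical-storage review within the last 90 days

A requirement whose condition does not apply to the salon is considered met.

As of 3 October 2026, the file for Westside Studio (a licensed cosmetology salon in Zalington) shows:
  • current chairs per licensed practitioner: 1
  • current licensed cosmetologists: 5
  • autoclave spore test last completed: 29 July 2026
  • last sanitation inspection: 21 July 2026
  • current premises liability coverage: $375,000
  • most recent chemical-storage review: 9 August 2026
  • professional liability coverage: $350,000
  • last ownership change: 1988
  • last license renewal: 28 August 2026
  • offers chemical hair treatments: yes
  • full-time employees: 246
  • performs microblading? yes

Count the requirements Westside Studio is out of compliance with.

1. condition 'performs microblading' holds; autoclave spore test 66 days ago vs limit 60 → not met
2. licensed cosmetologists 5 ≥ 5 → met
3. sanitation inspection 74 days ago vs limit 90 → met
4. professional liability coverage $350,000 ≥ $350,000 → met
5. chairs per licensed practitioner 1 ≤ 4 → met
6. premises liability coverage $375,000 ≥ $350,000 → met
7. condition 'offers chemical hair treatments' holds; license renewal 36 days ago vs limit 30 → not met
8. chemical-storage review 55 days ago vs limit 90 → met
Not met: 2 of 8

2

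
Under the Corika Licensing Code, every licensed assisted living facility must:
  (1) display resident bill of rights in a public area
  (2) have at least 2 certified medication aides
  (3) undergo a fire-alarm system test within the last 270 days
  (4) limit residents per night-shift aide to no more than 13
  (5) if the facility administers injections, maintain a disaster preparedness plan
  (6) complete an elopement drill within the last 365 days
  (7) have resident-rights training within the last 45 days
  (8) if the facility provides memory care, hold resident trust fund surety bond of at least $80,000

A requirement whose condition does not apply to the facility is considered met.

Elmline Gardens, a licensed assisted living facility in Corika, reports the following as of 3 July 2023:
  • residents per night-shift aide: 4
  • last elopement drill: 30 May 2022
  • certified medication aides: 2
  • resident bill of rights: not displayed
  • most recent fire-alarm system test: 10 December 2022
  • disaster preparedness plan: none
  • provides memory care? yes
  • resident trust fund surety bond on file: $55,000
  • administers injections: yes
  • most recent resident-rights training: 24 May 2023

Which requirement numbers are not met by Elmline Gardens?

1. resident bill of rights absent → not met
2. certified medication aides 2 ≥ 2 → met
3. fire-alarm system test 205 days ago vs limit 270 → met
4. residents per night-shift aide 4 ≤ 13 → met
5. condition 'administers injections' holds; disaster preparedness plan absent → not met
6. elopement drill 399 days ago vs limit 365 → not met
7. resident-rights training 40 days ago vs limit 45 → met
8. condition 'provides memory care' holds; resident trust fund surety bond $55,000 < $80,000 → not met
Not met: 1, 5, 6, 8

1, 5, 6, 8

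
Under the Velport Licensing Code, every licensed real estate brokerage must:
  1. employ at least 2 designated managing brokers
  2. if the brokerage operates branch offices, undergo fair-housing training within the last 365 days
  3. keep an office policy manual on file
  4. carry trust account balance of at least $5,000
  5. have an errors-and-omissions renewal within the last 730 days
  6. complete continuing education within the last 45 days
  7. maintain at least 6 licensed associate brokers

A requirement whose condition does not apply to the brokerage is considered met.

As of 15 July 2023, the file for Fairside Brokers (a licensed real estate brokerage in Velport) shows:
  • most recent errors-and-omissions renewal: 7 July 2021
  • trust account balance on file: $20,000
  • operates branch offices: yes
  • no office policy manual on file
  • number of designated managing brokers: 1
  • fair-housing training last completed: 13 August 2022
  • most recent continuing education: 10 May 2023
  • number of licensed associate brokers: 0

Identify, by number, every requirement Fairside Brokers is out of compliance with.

1, 3, 5, 6, 7

1. designated managing brokers 1 < 2 → not met
2. condition 'operates branch offices' holds; fair-housing training 336 days ago vs limit 365 → met
3. office policy manual absent → not met
4. trust account balance $20,000 ≥ $5,000 → met
5. errors-and-omissions renewal 738 days ago vs limit 730 → not met
6. continuing education 66 days ago vs limit 45 → not met
7. licensed associate brokers 0 < 6 → not met
Not met: 1, 3, 5, 6, 7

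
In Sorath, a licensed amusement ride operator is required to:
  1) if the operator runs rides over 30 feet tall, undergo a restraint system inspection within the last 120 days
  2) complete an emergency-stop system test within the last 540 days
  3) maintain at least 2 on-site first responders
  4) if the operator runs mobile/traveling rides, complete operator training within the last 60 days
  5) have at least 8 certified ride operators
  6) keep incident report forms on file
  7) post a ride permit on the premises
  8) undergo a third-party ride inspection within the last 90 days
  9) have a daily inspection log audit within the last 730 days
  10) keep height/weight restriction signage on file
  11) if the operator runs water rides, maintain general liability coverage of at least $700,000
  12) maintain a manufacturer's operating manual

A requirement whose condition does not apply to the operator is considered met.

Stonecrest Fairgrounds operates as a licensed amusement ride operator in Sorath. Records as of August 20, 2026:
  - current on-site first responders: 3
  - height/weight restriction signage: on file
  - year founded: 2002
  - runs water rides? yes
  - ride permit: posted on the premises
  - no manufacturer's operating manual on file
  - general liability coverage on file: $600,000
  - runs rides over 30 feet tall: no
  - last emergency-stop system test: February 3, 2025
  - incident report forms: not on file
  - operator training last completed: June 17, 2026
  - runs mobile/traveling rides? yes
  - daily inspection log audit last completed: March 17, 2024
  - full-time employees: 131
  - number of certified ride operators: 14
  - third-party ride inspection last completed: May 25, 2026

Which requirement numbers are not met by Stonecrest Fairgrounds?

2, 4, 6, 9, 11, 12

1. condition 'runs rides over 30 feet tall' does not hold → requirement n/a → met
2. emergency-stop system test 563 days ago vs limit 540 → not met
3. on-site first responders 3 ≥ 2 → met
4. condition 'runs mobile/traveling rides' holds; operator training 64 days ago vs limit 60 → not met
5. certified ride operators 14 ≥ 8 → met
6. incident report forms absent → not met
7. ride permit present → met
8. third-party ride inspection 87 days ago vs limit 90 → met
9. daily inspection log audit 886 days ago vs limit 730 → not met
10. height/weight restriction signage present → met
11. condition 'runs water rides' holds; general liability coverage $600,000 < $700,000 → not met
12. manufacturer's operating manual absent → not met
Not met: 2, 4, 6, 9, 11, 12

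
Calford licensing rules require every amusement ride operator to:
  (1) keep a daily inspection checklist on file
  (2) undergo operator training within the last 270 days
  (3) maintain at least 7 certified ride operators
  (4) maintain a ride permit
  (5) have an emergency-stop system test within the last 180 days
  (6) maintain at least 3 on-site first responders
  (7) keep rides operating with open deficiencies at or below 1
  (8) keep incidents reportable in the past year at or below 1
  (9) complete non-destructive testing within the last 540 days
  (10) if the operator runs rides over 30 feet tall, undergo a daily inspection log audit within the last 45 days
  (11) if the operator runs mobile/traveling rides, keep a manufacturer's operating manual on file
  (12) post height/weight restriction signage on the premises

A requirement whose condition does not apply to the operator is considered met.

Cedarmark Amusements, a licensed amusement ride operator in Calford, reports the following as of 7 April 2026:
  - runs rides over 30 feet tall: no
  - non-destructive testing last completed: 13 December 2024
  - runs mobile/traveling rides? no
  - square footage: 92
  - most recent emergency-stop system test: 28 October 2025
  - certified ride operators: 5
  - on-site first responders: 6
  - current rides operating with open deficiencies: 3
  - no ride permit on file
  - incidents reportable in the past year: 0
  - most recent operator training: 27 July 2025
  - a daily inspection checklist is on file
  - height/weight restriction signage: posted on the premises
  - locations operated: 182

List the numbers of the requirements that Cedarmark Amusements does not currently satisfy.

3, 4, 7

1. daily inspection checklist present → met
2. operator training 254 days ago vs limit 270 → met
3. certified ride operators 5 < 7 → not met
4. ride permit absent → not met
5. emergency-stop system test 161 days ago vs limit 180 → met
6. on-site first responders 6 ≥ 3 → met
7. rides operating with open deficiencies 3 > 1 → not met
8. incidents reportable in the past year 0 ≤ 1 → met
9. non-destructive testing 480 days ago vs limit 540 → met
10. condition 'runs rides over 30 feet tall' does not hold → requirement n/a → met
11. condition 'runs mobile/traveling rides' does not hold → requirement n/a → met
12. height/weight restriction signage present → met
Not met: 3, 4, 7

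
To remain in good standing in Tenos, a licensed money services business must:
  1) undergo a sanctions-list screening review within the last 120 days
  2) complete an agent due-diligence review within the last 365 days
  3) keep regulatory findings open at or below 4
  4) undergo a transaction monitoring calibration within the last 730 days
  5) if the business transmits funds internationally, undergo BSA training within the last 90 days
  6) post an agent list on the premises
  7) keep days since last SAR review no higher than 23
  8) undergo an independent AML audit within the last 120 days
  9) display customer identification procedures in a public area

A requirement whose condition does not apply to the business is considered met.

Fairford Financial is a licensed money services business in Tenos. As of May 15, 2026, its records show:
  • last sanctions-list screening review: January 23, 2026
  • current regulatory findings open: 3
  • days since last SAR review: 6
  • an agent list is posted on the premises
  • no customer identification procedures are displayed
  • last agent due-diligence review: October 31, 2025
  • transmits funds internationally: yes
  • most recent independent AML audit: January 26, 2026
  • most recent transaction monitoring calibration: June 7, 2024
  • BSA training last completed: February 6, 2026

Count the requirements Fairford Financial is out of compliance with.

2

1. sanctions-list screening review 112 days ago vs limit 120 → met
2. agent due-diligence review 196 days ago vs limit 365 → met
3. regulatory findings open 3 ≤ 4 → met
4. transaction monitoring calibration 707 days ago vs limit 730 → met
5. condition 'transmits funds internationally' holds; BSA training 98 days ago vs limit 90 → not met
6. agent list present → met
7. days since last SAR review 6 ≤ 23 → met
8. independent AML audit 109 days ago vs limit 120 → met
9. customer identification procedures absent → not met
Not met: 2 of 9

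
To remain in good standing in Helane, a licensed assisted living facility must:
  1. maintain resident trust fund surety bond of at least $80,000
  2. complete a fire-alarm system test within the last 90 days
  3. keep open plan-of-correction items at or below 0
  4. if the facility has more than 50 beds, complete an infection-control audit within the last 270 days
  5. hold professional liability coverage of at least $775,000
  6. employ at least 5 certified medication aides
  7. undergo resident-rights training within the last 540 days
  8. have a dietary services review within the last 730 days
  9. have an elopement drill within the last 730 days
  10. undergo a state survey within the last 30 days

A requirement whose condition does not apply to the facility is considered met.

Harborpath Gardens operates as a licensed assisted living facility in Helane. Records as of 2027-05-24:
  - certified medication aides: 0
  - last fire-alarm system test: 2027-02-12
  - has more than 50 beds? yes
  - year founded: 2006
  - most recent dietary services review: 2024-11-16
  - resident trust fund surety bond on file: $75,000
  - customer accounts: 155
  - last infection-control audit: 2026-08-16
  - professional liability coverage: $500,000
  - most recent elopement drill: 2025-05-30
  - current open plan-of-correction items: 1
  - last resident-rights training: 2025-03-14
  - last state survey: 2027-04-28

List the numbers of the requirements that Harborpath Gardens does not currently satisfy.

1, 2, 3, 4, 5, 6, 7, 8

1. resident trust fund surety bond $75,000 < $80,000 → not met
2. fire-alarm system test 101 days ago vs limit 90 → not met
3. open plan-of-correction items 1 > 0 → not met
4. condition 'has more than 50 beds' holds; infection-control audit 281 days ago vs limit 270 → not met
5. professional liability coverage $500,000 < $775,000 → not met
6. certified medication aides 0 < 5 → not met
7. resident-rights training 801 days ago vs limit 540 → not met
8. dietary services review 919 days ago vs limit 730 → not met
9. elopement drill 724 days ago vs limit 730 → met
10. state survey 26 days ago vs limit 30 → met
Not met: 1, 2, 3, 4, 5, 6, 7, 8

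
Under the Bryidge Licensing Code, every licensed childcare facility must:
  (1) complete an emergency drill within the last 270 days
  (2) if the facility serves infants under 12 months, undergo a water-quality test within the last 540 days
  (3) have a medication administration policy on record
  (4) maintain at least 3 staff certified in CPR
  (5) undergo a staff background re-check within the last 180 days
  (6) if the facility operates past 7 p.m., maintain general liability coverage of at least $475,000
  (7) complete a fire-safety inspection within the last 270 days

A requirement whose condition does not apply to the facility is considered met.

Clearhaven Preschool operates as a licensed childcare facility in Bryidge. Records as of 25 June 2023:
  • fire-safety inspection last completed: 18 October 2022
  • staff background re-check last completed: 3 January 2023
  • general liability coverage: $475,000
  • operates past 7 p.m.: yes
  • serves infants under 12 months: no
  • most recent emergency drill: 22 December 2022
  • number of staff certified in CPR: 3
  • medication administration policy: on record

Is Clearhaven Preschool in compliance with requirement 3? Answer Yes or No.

Yes

3. medication administration policy present → met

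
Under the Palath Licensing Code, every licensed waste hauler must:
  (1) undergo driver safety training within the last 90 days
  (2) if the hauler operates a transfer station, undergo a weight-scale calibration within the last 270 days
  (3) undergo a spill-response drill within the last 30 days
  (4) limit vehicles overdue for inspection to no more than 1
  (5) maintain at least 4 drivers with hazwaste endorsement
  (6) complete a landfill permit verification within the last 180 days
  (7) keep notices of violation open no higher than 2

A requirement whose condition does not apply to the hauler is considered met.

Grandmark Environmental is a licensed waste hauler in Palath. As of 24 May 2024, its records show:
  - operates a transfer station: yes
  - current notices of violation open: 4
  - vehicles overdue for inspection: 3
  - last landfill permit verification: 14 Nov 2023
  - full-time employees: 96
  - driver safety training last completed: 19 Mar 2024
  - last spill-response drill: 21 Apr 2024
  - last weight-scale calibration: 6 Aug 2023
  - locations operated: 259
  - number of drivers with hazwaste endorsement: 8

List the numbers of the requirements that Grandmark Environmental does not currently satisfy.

1. driver safety training 66 days ago vs limit 90 → met
2. condition 'operates a transfer station' holds; weight-scale calibration 292 days ago vs limit 270 → not met
3. spill-response drill 33 days ago vs limit 30 → not met
4. vehicles overdue for inspection 3 > 1 → not met
5. drivers with hazwaste endorsement 8 ≥ 4 → met
6. landfill permit verification 192 days ago vs limit 180 → not met
7. notices of violation open 4 > 2 → not met
Not met: 2, 3, 4, 6, 7

2, 3, 4, 6, 7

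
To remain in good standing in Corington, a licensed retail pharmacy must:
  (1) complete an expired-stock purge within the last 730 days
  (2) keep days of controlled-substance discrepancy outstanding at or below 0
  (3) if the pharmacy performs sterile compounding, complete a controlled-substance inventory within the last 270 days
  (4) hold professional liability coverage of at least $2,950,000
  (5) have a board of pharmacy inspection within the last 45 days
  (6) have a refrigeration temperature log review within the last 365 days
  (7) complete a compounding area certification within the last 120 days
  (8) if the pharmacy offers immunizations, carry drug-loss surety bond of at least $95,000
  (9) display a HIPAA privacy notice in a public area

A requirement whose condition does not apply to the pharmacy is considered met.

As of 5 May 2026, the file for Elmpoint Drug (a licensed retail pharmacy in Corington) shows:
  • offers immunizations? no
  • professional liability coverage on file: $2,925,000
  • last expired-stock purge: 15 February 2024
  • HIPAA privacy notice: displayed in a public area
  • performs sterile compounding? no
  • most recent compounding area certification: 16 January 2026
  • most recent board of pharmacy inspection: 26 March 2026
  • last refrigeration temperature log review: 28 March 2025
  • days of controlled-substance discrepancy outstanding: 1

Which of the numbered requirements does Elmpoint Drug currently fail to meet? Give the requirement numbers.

1. expired-stock purge 810 days ago vs limit 730 → not met
2. days of controlled-substance discrepancy outstanding 1 > 0 → not met
3. condition 'performs sterile compounding' does not hold → requirement n/a → met
4. professional liability coverage $2,925,000 < $2,950,000 → not met
5. board of pharmacy inspection 40 days ago vs limit 45 → met
6. refrigeration temperature log review 403 days ago vs limit 365 → not met
7. compounding area certification 109 days ago vs limit 120 → met
8. condition 'offers immunizations' does not hold → requirement n/a → met
9. HIPAA privacy notice present → met
Not met: 1, 2, 4, 6

1, 2, 4, 6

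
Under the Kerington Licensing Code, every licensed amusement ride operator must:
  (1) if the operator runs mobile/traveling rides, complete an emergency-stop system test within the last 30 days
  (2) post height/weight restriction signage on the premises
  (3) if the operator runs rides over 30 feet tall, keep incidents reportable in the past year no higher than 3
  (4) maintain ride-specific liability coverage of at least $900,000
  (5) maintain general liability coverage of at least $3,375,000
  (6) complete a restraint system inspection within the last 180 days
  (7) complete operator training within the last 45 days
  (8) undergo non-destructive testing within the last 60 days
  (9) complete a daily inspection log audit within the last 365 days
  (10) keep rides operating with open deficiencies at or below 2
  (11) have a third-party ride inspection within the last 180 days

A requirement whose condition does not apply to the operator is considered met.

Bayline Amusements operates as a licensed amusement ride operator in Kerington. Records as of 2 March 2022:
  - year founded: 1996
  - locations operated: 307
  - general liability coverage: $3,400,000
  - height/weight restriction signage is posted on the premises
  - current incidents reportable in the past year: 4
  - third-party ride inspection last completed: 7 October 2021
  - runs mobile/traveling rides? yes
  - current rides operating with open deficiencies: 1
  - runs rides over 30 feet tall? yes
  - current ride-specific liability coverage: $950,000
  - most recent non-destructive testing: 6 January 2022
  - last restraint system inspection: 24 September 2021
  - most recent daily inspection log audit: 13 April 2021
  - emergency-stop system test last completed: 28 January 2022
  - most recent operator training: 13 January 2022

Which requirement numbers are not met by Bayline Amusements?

1, 3, 7

1. condition 'runs mobile/traveling rides' holds; emergency-stop system test 33 days ago vs limit 30 → not met
2. height/weight restriction signage present → met
3. condition 'runs rides over 30 feet tall' holds; incidents reportable in the past year 4 > 3 → not met
4. ride-specific liability coverage $950,000 ≥ $900,000 → met
5. general liability coverage $3,400,000 ≥ $3,375,000 → met
6. restraint system inspection 159 days ago vs limit 180 → met
7. operator training 48 days ago vs limit 45 → not met
8. non-destructive testing 55 days ago vs limit 60 → met
9. daily inspection log audit 323 days ago vs limit 365 → met
10. rides operating with open deficiencies 1 ≤ 2 → met
11. third-party ride inspection 146 days ago vs limit 180 → met
Not met: 1, 3, 7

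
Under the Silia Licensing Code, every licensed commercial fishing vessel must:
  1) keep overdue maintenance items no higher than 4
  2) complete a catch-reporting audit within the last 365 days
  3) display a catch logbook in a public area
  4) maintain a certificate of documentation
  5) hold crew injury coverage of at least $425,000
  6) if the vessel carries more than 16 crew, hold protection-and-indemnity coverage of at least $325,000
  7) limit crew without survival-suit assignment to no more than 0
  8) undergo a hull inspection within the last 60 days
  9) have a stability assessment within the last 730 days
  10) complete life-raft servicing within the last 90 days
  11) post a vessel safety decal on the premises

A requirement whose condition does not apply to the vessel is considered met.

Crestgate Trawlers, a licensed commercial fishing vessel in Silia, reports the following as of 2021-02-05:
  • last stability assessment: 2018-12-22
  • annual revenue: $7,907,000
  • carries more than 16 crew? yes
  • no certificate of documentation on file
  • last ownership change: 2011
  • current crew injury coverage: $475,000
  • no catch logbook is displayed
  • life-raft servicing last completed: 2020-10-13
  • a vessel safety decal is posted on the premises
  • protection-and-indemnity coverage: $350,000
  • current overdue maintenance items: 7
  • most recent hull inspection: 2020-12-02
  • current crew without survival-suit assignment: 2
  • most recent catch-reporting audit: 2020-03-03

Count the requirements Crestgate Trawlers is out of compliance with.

7

1. overdue maintenance items 7 > 4 → not met
2. catch-reporting audit 339 days ago vs limit 365 → met
3. catch logbook absent → not met
4. certificate of documentation absent → not met
5. crew injury coverage $475,000 ≥ $425,000 → met
6. condition 'carries more than 16 crew' holds; protection-and-indemnity coverage $350,000 ≥ $325,000 → met
7. crew without survival-suit assignment 2 > 0 → not met
8. hull inspection 65 days ago vs limit 60 → not met
9. stability assessment 776 days ago vs limit 730 → not met
10. life-raft servicing 115 days ago vs limit 90 → not met
11. vessel safety decal present → met
Not met: 7 of 11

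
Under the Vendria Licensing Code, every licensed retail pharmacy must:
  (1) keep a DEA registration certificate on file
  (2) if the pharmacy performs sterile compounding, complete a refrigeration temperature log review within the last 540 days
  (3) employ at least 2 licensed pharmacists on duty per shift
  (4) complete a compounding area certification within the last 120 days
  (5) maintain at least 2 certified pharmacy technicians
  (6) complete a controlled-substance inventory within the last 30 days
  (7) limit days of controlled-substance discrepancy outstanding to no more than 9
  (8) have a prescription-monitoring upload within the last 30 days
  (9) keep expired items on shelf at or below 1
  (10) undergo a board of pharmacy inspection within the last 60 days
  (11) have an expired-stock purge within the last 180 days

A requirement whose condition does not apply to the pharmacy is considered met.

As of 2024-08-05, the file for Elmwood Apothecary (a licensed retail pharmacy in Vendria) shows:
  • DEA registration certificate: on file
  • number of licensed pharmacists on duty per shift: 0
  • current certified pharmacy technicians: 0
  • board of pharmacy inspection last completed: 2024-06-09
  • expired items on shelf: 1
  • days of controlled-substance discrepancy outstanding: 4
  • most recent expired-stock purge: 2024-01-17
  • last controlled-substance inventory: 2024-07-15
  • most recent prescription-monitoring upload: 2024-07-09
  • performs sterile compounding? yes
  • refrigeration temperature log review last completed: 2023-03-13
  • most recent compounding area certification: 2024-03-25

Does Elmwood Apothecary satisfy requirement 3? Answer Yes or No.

3. licensed pharmacists on duty per shift 0 < 2 → not met

No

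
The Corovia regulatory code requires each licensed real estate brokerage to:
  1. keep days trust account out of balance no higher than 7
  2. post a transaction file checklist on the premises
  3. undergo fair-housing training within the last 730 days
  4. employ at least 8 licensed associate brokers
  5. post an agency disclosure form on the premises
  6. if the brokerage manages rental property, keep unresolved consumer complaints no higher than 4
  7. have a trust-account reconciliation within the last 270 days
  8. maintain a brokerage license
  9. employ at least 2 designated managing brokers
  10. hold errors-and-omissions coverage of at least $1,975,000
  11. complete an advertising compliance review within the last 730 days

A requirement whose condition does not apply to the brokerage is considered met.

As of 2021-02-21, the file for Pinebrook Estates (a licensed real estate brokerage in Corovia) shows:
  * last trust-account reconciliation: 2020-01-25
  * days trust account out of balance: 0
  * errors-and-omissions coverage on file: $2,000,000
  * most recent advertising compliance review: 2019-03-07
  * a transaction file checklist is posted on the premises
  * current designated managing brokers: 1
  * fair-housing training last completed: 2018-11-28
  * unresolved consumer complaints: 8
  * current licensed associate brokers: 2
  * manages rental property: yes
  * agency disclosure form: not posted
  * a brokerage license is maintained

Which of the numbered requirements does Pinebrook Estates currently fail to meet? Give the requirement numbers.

3, 4, 5, 6, 7, 9

1. days trust account out of balance 0 ≤ 7 → met
2. transaction file checklist present → met
3. fair-housing training 816 days ago vs limit 730 → not met
4. licensed associate brokers 2 < 8 → not met
5. agency disclosure form absent → not met
6. condition 'manages rental property' holds; unresolved consumer complaints 8 > 4 → not met
7. trust-account reconciliation 393 days ago vs limit 270 → not met
8. brokerage license present → met
9. designated managing brokers 1 < 2 → not met
10. errors-and-omissions coverage $2,000,000 ≥ $1,975,000 → met
11. advertising compliance review 717 days ago vs limit 730 → met
Not met: 3, 4, 5, 6, 7, 9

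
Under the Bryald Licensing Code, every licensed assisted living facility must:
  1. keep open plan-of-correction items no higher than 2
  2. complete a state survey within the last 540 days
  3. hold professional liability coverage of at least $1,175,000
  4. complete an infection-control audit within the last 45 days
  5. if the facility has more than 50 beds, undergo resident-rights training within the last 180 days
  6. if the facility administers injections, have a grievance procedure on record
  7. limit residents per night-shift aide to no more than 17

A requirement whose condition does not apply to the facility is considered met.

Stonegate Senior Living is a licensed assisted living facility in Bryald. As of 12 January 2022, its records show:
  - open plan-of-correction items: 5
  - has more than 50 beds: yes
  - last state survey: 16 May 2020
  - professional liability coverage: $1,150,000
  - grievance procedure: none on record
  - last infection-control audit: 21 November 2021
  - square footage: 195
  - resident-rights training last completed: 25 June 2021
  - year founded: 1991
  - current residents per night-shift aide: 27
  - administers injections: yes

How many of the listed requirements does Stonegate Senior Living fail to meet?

1. open plan-of-correction items 5 > 2 → not met
2. state survey 606 days ago vs limit 540 → not met
3. professional liability coverage $1,150,000 < $1,175,000 → not met
4. infection-control audit 52 days ago vs limit 45 → not met
5. condition 'has more than 50 beds' holds; resident-rights training 201 days ago vs limit 180 → not met
6. condition 'administers injections' holds; grievance procedure absent → not met
7. residents per night-shift aide 27 > 17 → not met
Not met: 7 of 7

7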